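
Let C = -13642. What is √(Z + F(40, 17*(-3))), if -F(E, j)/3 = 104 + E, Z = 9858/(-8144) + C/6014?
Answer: I*√16322604451938218/6122252 ≈ 20.868*I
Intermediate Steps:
Z = -42596615/12244504 (Z = 9858/(-8144) - 13642/6014 = 9858*(-1/8144) - 13642*1/6014 = -4929/4072 - 6821/3007 = -42596615/12244504 ≈ -3.4788)
F(E, j) = -312 - 3*E (F(E, j) = -3*(104 + E) = -312 - 3*E)
√(Z + F(40, 17*(-3))) = √(-42596615/12244504 + (-312 - 3*40)) = √(-42596615/12244504 + (-312 - 120)) = √(-42596615/12244504 - 432) = √(-5332222343/12244504) = I*√16322604451938218/6122252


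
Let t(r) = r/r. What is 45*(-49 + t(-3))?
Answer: -2160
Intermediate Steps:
t(r) = 1
45*(-49 + t(-3)) = 45*(-49 + 1) = 45*(-48) = -2160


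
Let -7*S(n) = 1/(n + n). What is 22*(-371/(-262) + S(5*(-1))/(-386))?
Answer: 55132869/1769810 ≈ 31.152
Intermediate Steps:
S(n) = -1/(14*n) (S(n) = -1/(7*(n + n)) = -1/(2*n)/7 = -1/(14*n))
22*(-371/(-262) + S(5*(-1))/(-386)) = 22*(-371/(-262) - 1/(14*(5*(-1)))/(-386)) = 22*(-371*(-1/262) - 1/14/(-5)*(-1/386)) = 22*(371/262 - 1/14*(-⅕)*(-1/386)) = 22*(371/262 + (1/70)*(-1/386)) = 22*(371/262 - 1/27020) = 22*(5012079/3539620) = 55132869/1769810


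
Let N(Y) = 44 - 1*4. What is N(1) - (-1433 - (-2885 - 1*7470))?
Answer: -8882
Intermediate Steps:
N(Y) = 40 (N(Y) = 44 - 4 = 40)
N(1) - (-1433 - (-2885 - 1*7470)) = 40 - (-1433 - (-2885 - 1*7470)) = 40 - (-1433 - (-2885 - 7470)) = 40 - (-1433 - 1*(-10355)) = 40 - (-1433 + 10355) = 40 - 1*8922 = 40 - 8922 = -8882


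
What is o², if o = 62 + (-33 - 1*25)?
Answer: 16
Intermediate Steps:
o = 4 (o = 62 + (-33 - 25) = 62 - 58 = 4)
o² = 4² = 16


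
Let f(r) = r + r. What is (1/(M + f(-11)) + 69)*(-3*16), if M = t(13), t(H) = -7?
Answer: -96000/29 ≈ -3310.3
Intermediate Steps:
M = -7
f(r) = 2*r
(1/(M + f(-11)) + 69)*(-3*16) = (1/(-7 + 2*(-11)) + 69)*(-3*16) = (1/(-7 - 22) + 69)*(-48) = (1/(-29) + 69)*(-48) = (-1/29 + 69)*(-48) = (2000/29)*(-48) = -96000/29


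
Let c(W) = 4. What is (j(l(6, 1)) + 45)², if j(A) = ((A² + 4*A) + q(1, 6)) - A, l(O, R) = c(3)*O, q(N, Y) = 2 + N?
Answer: 484416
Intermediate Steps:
l(O, R) = 4*O
j(A) = 3 + A² + 3*A (j(A) = ((A² + 4*A) + (2 + 1)) - A = ((A² + 4*A) + 3) - A = (3 + A² + 4*A) - A = 3 + A² + 3*A)
(j(l(6, 1)) + 45)² = ((3 + (4*6)² + 3*(4*6)) + 45)² = ((3 + 24² + 3*24) + 45)² = ((3 + 576 + 72) + 45)² = (651 + 45)² = 696² = 484416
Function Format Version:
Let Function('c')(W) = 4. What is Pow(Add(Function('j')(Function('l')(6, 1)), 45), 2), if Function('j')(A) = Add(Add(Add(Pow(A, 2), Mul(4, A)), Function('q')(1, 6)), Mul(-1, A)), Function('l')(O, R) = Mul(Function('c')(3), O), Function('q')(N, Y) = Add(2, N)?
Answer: 484416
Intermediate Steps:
Function('l')(O, R) = Mul(4, O)
Function('j')(A) = Add(3, Pow(A, 2), Mul(3, A)) (Function('j')(A) = Add(Add(Add(Pow(A, 2), Mul(4, A)), Add(2, 1)), Mul(-1, A)) = Add(Add(Add(Pow(A, 2), Mul(4, A)), 3), Mul(-1, A)) = Add(Add(3, Pow(A, 2), Mul(4, A)), Mul(-1, A)) = Add(3, Pow(A, 2), Mul(3, A)))
Pow(Add(Function('j')(Function('l')(6, 1)), 45), 2) = Pow(Add(Add(3, Pow(Mul(4, 6), 2), Mul(3, Mul(4, 6))), 45), 2) = Pow(Add(Add(3, Pow(24, 2), Mul(3, 24)), 45), 2) = Pow(Add(Add(3, 576, 72), 45), 2) = Pow(Add(651, 45), 2) = Pow(696, 2) = 484416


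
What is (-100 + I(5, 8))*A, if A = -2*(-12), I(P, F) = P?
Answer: -2280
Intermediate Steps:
A = 24
(-100 + I(5, 8))*A = (-100 + 5)*24 = -95*24 = -2280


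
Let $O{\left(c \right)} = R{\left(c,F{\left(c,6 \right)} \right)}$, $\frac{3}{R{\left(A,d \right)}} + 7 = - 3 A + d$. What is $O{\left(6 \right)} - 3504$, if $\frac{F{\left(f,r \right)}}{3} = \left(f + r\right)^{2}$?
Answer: $- \frac{1426125}{407} \approx -3504.0$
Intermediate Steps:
$F{\left(f,r \right)} = 3 \left(f + r\right)^{2}$
$R{\left(A,d \right)} = \frac{3}{-7 + d - 3 A}$ ($R{\left(A,d \right)} = \frac{3}{-7 - \left(- d + 3 A\right)} = \frac{3}{-7 + d - 3 A}$)
$O{\left(c \right)} = \frac{3}{-7 - 3 c + 3 \left(6 + c\right)^{2}}$ ($O{\left(c \right)} = \frac{3}{-7 + 3 \left(c + 6\right)^{2} - 3 c} = \frac{3}{-7 + 3 \left(6 + c\right)^{2} - 3 c} = \frac{3}{-7 - 3 c + 3 \left(6 + c\right)^{2}}$)
$O{\left(6 \right)} - 3504 = \frac{3}{101 + 3 \cdot 6^{2} + 33 \cdot 6} - 3504 = \frac{3}{101 + 3 \cdot 36 + 198} - 3504 = \frac{3}{101 + 108 + 198} - 3504 = \frac{3}{407} - 3504 = - \frac{1426125}{407}$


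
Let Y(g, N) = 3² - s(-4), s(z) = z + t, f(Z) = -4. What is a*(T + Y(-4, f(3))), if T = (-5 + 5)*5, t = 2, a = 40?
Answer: 440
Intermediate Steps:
s(z) = 2 + z (s(z) = z + 2 = 2 + z)
Y(g, N) = 11 (Y(g, N) = 3² - (2 - 4) = 9 - 1*(-2) = 9 + 2 = 11)
T = 0 (T = 0*5 = 0)
a*(T + Y(-4, f(3))) = 40*(0 + 11) = 40*11 = 440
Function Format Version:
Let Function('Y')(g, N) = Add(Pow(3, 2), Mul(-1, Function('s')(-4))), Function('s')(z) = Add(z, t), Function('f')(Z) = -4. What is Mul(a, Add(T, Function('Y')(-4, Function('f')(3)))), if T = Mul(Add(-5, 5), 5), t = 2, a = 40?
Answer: 440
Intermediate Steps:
Function('s')(z) = Add(2, z) (Function('s')(z) = Add(z, 2) = Add(2, z))
Function('Y')(g, N) = 11 (Function('Y')(g, N) = Add(Pow(3, 2), Mul(-1, Add(2, -4))) = Add(9, Mul(-1, -2)) = Add(9, 2) = 11)
T = 0 (T = Mul(0, 5) = 0)
Mul(a, Add(T, Function('Y')(-4, Function('f')(3)))) = Mul(40, Add(0, 11)) = Mul(40, 11) = 440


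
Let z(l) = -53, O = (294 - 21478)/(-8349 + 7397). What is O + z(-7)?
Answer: -3659/119 ≈ -30.748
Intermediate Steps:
O = 2648/119 (O = -21184/(-952) = -21184*(-1/952) = 2648/119 ≈ 22.252)
O + z(-7) = 2648/119 - 53 = -3659/119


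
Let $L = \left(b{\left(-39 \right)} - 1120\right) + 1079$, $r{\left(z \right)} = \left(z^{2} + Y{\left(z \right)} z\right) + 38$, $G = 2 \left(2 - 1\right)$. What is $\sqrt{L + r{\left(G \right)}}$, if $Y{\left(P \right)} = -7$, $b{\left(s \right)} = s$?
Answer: $2 i \sqrt{13} \approx 7.2111 i$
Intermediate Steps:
$G = 2$ ($G = 2 \cdot 1 = 2$)
$r{\left(z \right)} = 38 + z^{2} - 7 z$ ($r{\left(z \right)} = \left(z^{2} - 7 z\right) + 38 = 38 + z^{2} - 7 z$)
$L = -80$ ($L = \left(-39 - 1120\right) + 1079 = -1159 + 1079 = -80$)
$\sqrt{L + r{\left(G \right)}} = \sqrt{-80 + \left(38 + 2^{2} - 14\right)} = \sqrt{-80 + \left(38 + 4 - 14\right)} = \sqrt{-80 + 28} = \sqrt{-52} = 2 i \sqrt{13}$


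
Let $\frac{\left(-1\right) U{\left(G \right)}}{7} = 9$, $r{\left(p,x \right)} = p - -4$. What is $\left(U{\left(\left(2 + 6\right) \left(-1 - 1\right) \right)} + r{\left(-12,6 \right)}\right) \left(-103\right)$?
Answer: $7313$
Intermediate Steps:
$r{\left(p,x \right)} = 4 + p$ ($r{\left(p,x \right)} = p + 4 = 4 + p$)
$U{\left(G \right)} = -63$ ($U{\left(G \right)} = \left(-7\right) 9 = -63$)
$\left(U{\left(\left(2 + 6\right) \left(-1 - 1\right) \right)} + r{\left(-12,6 \right)}\right) \left(-103\right) = \left(-63 + \left(4 - 12\right)\right) \left(-103\right) = \left(-63 - 8\right) \left(-103\right) = \left(-71\right) \left(-103\right) = 7313$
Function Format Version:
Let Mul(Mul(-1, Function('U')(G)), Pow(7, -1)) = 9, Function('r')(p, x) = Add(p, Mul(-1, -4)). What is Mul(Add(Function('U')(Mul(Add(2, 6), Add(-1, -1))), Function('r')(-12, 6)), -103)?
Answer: 7313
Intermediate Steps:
Function('r')(p, x) = Add(4, p) (Function('r')(p, x) = Add(p, 4) = Add(4, p))
Function('U')(G) = -63 (Function('U')(G) = Mul(-7, 9) = -63)
Mul(Add(Function('U')(Mul(Add(2, 6), Add(-1, -1))), Function('r')(-12, 6)), -103) = Mul(Add(-63, Add(4, -12)), -103) = Mul(Add(-63, -8), -103) = Mul(-71, -103) = 7313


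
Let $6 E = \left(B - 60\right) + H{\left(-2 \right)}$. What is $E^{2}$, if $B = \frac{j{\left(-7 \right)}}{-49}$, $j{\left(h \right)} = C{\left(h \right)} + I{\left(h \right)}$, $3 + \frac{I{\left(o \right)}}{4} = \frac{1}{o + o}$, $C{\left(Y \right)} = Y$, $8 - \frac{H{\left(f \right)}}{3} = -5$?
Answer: $\frac{1387684}{117649} \approx 11.795$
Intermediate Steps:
$H{\left(f \right)} = 39$ ($H{\left(f \right)} = 24 - -15 = 24 + 15 = 39$)
$I{\left(o \right)} = -12 + \frac{2}{o}$ ($I{\left(o \right)} = -12 + \frac{4}{o + o} = -12 + \frac{4}{2 o} = -12 + 4 \frac{1}{2 o} = -12 + \frac{2}{o}$)
$j{\left(h \right)} = -12 + h + \frac{2}{h}$ ($j{\left(h \right)} = h - \left(12 - \frac{2}{h}\right) = -12 + h + \frac{2}{h}$)
$B = \frac{135}{343}$ ($B = \frac{-12 - 7 + \frac{2}{-7}}{-49} = \left(-12 - 7 + 2 \left(- \frac{1}{7}\right)\right) \left(- \frac{1}{49}\right) = \left(-12 - 7 - \frac{2}{7}\right) \left(- \frac{1}{49}\right) = \left(- \frac{135}{7}\right) \left(- \frac{1}{49}\right) = \frac{135}{343} \approx 0.39359$)
$E = - \frac{1178}{343}$ ($E = \frac{\left(\frac{135}{343} - 60\right) + 39}{6} = \frac{- \frac{20445}{343} + 39}{6} = \frac{1}{6} \left(- \frac{7068}{343}\right) = - \frac{1178}{343} \approx -3.4344$)
$E^{2} = \left(- \frac{1178}{343}\right)^{2} = \frac{1387684}{117649}$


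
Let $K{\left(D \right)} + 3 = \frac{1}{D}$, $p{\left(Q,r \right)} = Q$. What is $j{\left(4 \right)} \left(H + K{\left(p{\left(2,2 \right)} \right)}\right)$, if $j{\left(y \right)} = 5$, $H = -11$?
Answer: $- \frac{135}{2} \approx -67.5$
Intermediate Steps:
$K{\left(D \right)} = -3 + \frac{1}{D}$
$j{\left(4 \right)} \left(H + K{\left(p{\left(2,2 \right)} \right)}\right) = 5 \left(-11 - \left(3 - \frac{1}{2}\right)\right) = 5 \left(-11 + \left(-3 + \frac{1}{2}\right)\right) = 5 \left(-11 - \frac{5}{2}\right) = 5 \left(- \frac{27}{2}\right) = - \frac{135}{2}$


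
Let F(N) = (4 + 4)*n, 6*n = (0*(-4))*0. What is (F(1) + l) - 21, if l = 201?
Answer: 180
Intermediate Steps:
n = 0 (n = ((0*(-4))*0)/6 = (0*0)/6 = (1/6)*0 = 0)
F(N) = 0 (F(N) = (4 + 4)*0 = 8*0 = 0)
(F(1) + l) - 21 = (0 + 201) - 21 = 201 - 21 = 180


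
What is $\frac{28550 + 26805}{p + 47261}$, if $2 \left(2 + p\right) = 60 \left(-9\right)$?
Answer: $\frac{55355}{46989} \approx 1.178$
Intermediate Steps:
$p = -272$ ($p = -2 + \frac{60 \left(-9\right)}{2} = -2 + \frac{1}{2} \left(-540\right) = -2 - 270 = -272$)
$\frac{28550 + 26805}{p + 47261} = \frac{28550 + 26805}{-272 + 47261} = \frac{55355}{46989}$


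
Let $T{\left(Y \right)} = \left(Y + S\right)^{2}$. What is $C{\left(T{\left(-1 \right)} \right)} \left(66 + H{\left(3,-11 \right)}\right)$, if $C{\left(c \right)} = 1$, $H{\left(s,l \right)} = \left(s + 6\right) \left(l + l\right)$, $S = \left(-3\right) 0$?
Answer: $-132$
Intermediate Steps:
$S = 0$
$H{\left(s,l \right)} = 2 l \left(6 + s\right)$ ($H{\left(s,l \right)} = \left(6 + s\right) 2 l = 2 l \left(6 + s\right)$)
$T{\left(Y \right)} = Y^{2}$ ($T{\left(Y \right)} = \left(Y + 0\right)^{2} = Y^{2}$)
$C{\left(T{\left(-1 \right)} \right)} \left(66 + H{\left(3,-11 \right)}\right) = 1 \left(66 + 2 \left(-11\right) \left(6 + 3\right)\right) = 1 \left(66 + 2 \left(-11\right) 9\right) = 1 \left(66 - 198\right) = 1 \left(-132\right) = -132$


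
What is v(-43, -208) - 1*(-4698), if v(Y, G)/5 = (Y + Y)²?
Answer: 41678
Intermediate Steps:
v(Y, G) = 20*Y² (v(Y, G) = 5*(Y + Y)² = 5*(2*Y)² = 5*(4*Y²) = 20*Y²)
v(-43, -208) - 1*(-4698) = 20*(-43)² - 1*(-4698) = 20*1849 + 4698 = 36980 + 4698 = 41678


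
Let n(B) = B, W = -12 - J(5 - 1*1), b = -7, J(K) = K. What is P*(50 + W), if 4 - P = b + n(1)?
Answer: 340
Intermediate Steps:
W = -16 (W = -12 - (5 - 1*1) = -12 - (5 - 1) = -12 - 1*4 = -12 - 4 = -16)
P = 10 (P = 4 - (-7 + 1) = 4 - 1*(-6) = 4 + 6 = 10)
P*(50 + W) = 10*(50 - 16) = 10*34 = 340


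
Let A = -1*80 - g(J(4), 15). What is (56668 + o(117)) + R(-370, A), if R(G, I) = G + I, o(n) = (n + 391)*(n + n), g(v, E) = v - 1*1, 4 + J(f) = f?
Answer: 175091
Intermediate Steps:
J(f) = -4 + f
g(v, E) = -1 + v (g(v, E) = v - 1 = -1 + v)
o(n) = 2*n*(391 + n) (o(n) = (391 + n)*(2*n) = 2*n*(391 + n))
A = -79 (A = -1*80 - (-1 + (-4 + 4)) = -80 - (-1 + 0) = -80 - 1*(-1) = -80 + 1 = -79)
(56668 + o(117)) + R(-370, A) = (56668 + 2*117*(391 + 117)) + (-370 - 79) = (56668 + 2*117*508) - 449 = (56668 + 118872) - 449 = 175540 - 449 = 175091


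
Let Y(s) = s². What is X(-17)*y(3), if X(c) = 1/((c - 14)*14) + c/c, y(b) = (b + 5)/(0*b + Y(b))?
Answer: 1732/1953 ≈ 0.88684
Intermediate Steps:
y(b) = (5 + b)/b² (y(b) = (b + 5)/(0*b + b²) = (5 + b)/(0 + b²) = (5 + b)/(b²) = (5 + b)/b²)
X(c) = 1 + 1/(14*(-14 + c)) (X(c) = (1/14)/(-14 + c) + 1 = 1/(14*(-14 + c)) + 1 = 1 + 1/(14*(-14 + c)))
X(-17)*y(3) = ((-195/14 - 17)/(-14 - 17))*((5 + 3)/3²) = (-433/14/(-31))*((⅑)*8) = -1/31*(-433/14)*(8/9) = (433/434)*(8/9) = 1732/1953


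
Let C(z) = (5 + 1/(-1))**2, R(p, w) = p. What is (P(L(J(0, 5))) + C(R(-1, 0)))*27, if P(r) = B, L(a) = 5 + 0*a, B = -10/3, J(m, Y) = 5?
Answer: 342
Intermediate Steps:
B = -10/3 (B = -10*1/3 = -10/3 ≈ -3.3333)
L(a) = 5 (L(a) = 5 + 0 = 5)
P(r) = -10/3
C(z) = 16 (C(z) = (5 - 1)**2 = 4**2 = 16)
(P(L(J(0, 5))) + C(R(-1, 0)))*27 = (-10/3 + 16)*27 = (38/3)*27 = 342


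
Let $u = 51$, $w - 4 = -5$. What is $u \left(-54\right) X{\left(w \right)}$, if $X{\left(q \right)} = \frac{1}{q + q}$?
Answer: $1377$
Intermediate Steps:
$w = -1$ ($w = 4 - 5 = -1$)
$X{\left(q \right)} = \frac{1}{2 q}$
$u \left(-54\right) X{\left(w \right)} = 51 \left(-54\right) \frac{1}{2 \left(-1\right)} = - 2754 \cdot \frac{1}{2} \left(-1\right) = \left(-2754\right) \left(- \frac{1}{2}\right) = 1377$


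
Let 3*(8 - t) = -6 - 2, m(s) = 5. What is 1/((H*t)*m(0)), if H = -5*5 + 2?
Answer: -3/3680 ≈ -0.00081522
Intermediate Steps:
H = -23 (H = -25 + 2 = -23)
t = 32/3 (t = 8 - (-6 - 2)/3 = 8 - 1/3*(-8) = 8 + 8/3 = 32/3 ≈ 10.667)
1/((H*t)*m(0)) = 1/(-23*32/3*5) = 1/(-736/3*5) = 1/(-3680/3) = -3/3680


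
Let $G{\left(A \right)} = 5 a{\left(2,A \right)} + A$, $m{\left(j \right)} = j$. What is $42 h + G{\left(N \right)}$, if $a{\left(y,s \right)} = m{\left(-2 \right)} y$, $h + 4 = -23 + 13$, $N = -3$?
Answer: $-611$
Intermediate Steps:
$h = -14$ ($h = -4 + \left(-23 + 13\right) = -4 - 10 = -14$)
$a{\left(y,s \right)} = - 2 y$
$G{\left(A \right)} = -20 + A$ ($G{\left(A \right)} = 5 \left(\left(-2\right) 2\right) + A = 5 \left(-4\right) + A = -20 + A$)
$42 h + G{\left(N \right)} = 42 \left(-14\right) - 23 = -588 - 23 = -611$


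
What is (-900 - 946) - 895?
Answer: -2741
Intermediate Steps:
(-900 - 946) - 895 = -1846 - 895 = -2741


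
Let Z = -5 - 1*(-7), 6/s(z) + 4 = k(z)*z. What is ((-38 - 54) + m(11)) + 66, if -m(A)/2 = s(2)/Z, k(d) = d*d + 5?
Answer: -185/7 ≈ -26.429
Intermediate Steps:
k(d) = 5 + d² (k(d) = d² + 5 = 5 + d²)
s(z) = 6/(-4 + z*(5 + z²)) (s(z) = 6/(-4 + (5 + z²)*z) = 6/(-4 + z*(5 + z²)))
Z = 2 (Z = -5 + 7 = 2)
m(A) = -3/7 (m(A) = -2*6/(-4 + 2*(5 + 2²))/2 = -2*6/(-4 + 2*(5 + 4))/2 = -2*6/(-4 + 2*9)/2 = -2*6/(-4 + 18)/2 = -2*6/14/2 = -2*6*(1/14)/2 = -6/(7*2) = -2*3/14 = -3/7)
((-38 - 54) + m(11)) + 66 = ((-38 - 54) - 3/7) + 66 = (-92 - 3/7) + 66 = -647/7 + 66 = -185/7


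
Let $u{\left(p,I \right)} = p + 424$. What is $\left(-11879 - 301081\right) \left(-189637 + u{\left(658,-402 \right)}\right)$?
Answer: $59010172800$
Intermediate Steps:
$u{\left(p,I \right)} = 424 + p$
$\left(-11879 - 301081\right) \left(-189637 + u{\left(658,-402 \right)}\right) = \left(-11879 - 301081\right) \left(-189637 + \left(424 + 658\right)\right) = - 312960 \left(-189637 + 1082\right) = \left(-312960\right) \left(-188555\right) = 59010172800$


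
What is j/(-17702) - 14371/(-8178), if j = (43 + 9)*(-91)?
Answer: 146546869/72383478 ≈ 2.0246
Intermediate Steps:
j = -4732 (j = 52*(-91) = -4732)
j/(-17702) - 14371/(-8178) = -4732/(-17702) - 14371/(-8178) = -4732*(-1/17702) - 14371*(-1/8178) = 2366/8851 + 14371/8178 = 146546869/72383478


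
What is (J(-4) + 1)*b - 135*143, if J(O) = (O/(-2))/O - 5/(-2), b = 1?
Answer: -19302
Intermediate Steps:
J(O) = 2 (J(O) = (O*(-½))/O - 5*(-½) = (-O/2)/O + 5/2 = -½ + 5/2 = 2)
(J(-4) + 1)*b - 135*143 = (2 + 1)*1 - 135*143 = 3*1 - 19305 = 3 - 19305 = -19302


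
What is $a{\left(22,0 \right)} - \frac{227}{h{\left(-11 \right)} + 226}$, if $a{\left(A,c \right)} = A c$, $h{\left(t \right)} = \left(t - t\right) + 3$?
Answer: $- \frac{227}{229} \approx -0.99127$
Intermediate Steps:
$h{\left(t \right)} = 3$ ($h{\left(t \right)} = 0 + 3 = 3$)
$a{\left(22,0 \right)} - \frac{227}{h{\left(-11 \right)} + 226} = 22 \cdot 0 - \frac{227}{3 + 226} = 0 - \frac{227}{229} = - \frac{227}{229}$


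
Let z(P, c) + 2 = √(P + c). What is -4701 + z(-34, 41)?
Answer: -4703 + √7 ≈ -4700.4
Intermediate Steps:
z(P, c) = -2 + √(P + c)
-4701 + z(-34, 41) = -4701 + (-2 + √(-34 + 41)) = -4701 + (-2 + √7) = -4703 + √7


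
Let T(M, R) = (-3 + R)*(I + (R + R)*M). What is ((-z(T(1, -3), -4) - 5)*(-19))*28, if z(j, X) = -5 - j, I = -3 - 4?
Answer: -41496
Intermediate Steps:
I = -7
T(M, R) = (-7 + 2*M*R)*(-3 + R) (T(M, R) = (-3 + R)*(-7 + (R + R)*M) = (-3 + R)*(-7 + (2*R)*M) = (-3 + R)*(-7 + 2*M*R) = (-7 + 2*M*R)*(-3 + R))
((-z(T(1, -3), -4) - 5)*(-19))*28 = ((-(-5 - (21 - 7*(-3) - 6*1*(-3) + 2*1*(-3)**2)) - 5)*(-19))*28 = ((-(-5 - (21 + 21 + 18 + 2*1*9)) - 5)*(-19))*28 = ((-(-5 - (21 + 21 + 18 + 18)) - 5)*(-19))*28 = ((-(-5 - 1*78) - 5)*(-19))*28 = ((-(-5 - 78) - 5)*(-19))*28 = ((-1*(-83) - 5)*(-19))*28 = ((83 - 5)*(-19))*28 = (78*(-19))*28 = -1482*28 = -41496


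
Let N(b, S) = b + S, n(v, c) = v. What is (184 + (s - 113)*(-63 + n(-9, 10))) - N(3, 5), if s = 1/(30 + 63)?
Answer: 257648/31 ≈ 8311.2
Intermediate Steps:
N(b, S) = S + b
s = 1/93 ≈ 0.010753
(184 + (s - 113)*(-63 + n(-9, 10))) - N(3, 5) = (184 + (1/93 - 113)*(-63 - 9)) - (5 + 3) = (184 - 10508/93*(-72)) - 1*8 = (184 + 252192/31) - 8 = 257896/31 - 8 = 257648/31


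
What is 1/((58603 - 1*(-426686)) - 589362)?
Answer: -1/104073 ≈ -9.6086e-6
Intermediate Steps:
1/((58603 - 1*(-426686)) - 589362) = 1/((58603 + 426686) - 589362) = 1/(485289 - 589362) = 1/(-104073) = -1/104073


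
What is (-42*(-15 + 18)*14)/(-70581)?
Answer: 84/3361 ≈ 0.024993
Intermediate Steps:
(-42*(-15 + 18)*14)/(-70581) = (-42*3*14)*(-1/70581) = -126*14*(-1/70581) = -1764*(-1/70581) = 84/3361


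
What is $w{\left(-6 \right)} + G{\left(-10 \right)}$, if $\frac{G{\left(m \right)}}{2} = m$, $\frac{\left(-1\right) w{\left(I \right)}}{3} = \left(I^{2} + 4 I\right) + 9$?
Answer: $-83$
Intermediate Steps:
$w{\left(I \right)} = -27 - 12 I - 3 I^{2}$ ($w{\left(I \right)} = - 3 \left(\left(I^{2} + 4 I\right) + 9\right) = - 3 \left(9 + I^{2} + 4 I\right) = -27 - 12 I - 3 I^{2}$)
$G{\left(m \right)} = 2 m$
$w{\left(-6 \right)} + G{\left(-10 \right)} = \left(-27 - -72 - 3 \left(-6\right)^{2}\right) + 2 \left(-10\right) = \left(-27 + 72 - 108\right) - 20 = -63 - 20 = -83$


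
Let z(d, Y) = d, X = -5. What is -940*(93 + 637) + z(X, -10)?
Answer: -686205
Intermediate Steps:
-940*(93 + 637) + z(X, -10) = -940*(93 + 637) - 5 = -940*730 - 5 = -686200 - 5 = -686205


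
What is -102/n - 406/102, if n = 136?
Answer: -965/204 ≈ -4.7304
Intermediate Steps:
-102/n - 406/102 = -102/136 - 406/102 = -102*1/136 - 406*1/102 = -3/4 - 203/51 = -965/204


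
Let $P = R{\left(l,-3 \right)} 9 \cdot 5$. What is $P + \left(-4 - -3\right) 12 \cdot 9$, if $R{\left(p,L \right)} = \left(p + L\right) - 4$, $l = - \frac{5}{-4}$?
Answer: $- \frac{1467}{4} \approx -366.75$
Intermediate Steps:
$l = \frac{5}{4}$ ($l = \left(-5\right) \left(- \frac{1}{4}\right) = \frac{5}{4} \approx 1.25$)
$R{\left(p,L \right)} = -4 + L + p$ ($R{\left(p,L \right)} = \left(L + p\right) - 4 = -4 + L + p$)
$P = - \frac{1035}{4}$ ($P = \left(-4 - 3 + \frac{5}{4}\right) 9 \cdot 5 = \left(- \frac{23}{4}\right) 9 \cdot 5 = \left(- \frac{207}{4}\right) 5 = - \frac{1035}{4} \approx -258.75$)
$P + \left(-4 - -3\right) 12 \cdot 9 = - \frac{1035}{4} + \left(-4 - -3\right) 12 \cdot 9 = - \frac{1035}{4} + \left(-4 + 3\right) 12 \cdot 9 = - \frac{1035}{4} + \left(-1\right) 12 \cdot 9 = - \frac{1035}{4} - 108 = - \frac{1467}{4}$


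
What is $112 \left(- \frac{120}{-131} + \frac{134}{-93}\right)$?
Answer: $- \frac{716128}{12183} \approx -58.781$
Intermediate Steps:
$112 \left(- \frac{120}{-131} + \frac{134}{-93}\right) = 112 \left(\left(-120\right) \left(- \frac{1}{131}\right) + 134 \left(- \frac{1}{93}\right)\right) = 112 \left(\frac{120}{131} - \frac{134}{93}\right) = 112 \left(- \frac{6394}{12183}\right) = - \frac{716128}{12183}$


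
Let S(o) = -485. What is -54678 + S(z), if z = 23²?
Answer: -55163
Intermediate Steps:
z = 529
-54678 + S(z) = -54678 - 485 = -55163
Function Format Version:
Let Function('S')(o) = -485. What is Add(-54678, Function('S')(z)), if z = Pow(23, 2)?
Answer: -55163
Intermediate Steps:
z = 529
Add(-54678, Function('S')(z)) = Add(-54678, -485) = -55163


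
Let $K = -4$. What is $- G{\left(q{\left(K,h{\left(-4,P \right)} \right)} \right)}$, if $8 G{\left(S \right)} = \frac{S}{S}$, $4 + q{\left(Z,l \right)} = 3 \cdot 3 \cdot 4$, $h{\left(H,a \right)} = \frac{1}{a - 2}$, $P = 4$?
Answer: $- \frac{1}{8} \approx -0.125$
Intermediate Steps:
$h{\left(H,a \right)} = \frac{1}{-2 + a}$
$q{\left(Z,l \right)} = 32$ ($q{\left(Z,l \right)} = -4 + 3 \cdot 3 \cdot 4 = -4 + 9 \cdot 4 = -4 + 36 = 32$)
$G{\left(S \right)} = \frac{1}{8}$ ($G{\left(S \right)} = \frac{S \frac{1}{S}}{8} = \frac{1}{8} \cdot 1 = \frac{1}{8}$)
$- G{\left(q{\left(K,h{\left(-4,P \right)} \right)} \right)} = \left(-1\right) \frac{1}{8} = - \frac{1}{8}$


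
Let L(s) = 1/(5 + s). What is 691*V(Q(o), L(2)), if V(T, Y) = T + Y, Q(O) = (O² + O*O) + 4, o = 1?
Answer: 29713/7 ≈ 4244.7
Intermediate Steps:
Q(O) = 4 + 2*O² (Q(O) = (O² + O²) + 4 = 2*O² + 4 = 4 + 2*O²)
691*V(Q(o), L(2)) = 691*((4 + 2*1²) + 1/(5 + 2)) = 691*((4 + 2*1) + 1/7) = 691*((4 + 2) + ⅐) = 691*(6 + ⅐) = 691*(43/7) = 29713/7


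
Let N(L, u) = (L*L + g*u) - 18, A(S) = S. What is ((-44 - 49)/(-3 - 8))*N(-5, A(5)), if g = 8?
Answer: 4371/11 ≈ 397.36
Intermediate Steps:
N(L, u) = -18 + L**2 + 8*u (N(L, u) = (L*L + 8*u) - 18 = (L**2 + 8*u) - 18 = -18 + L**2 + 8*u)
((-44 - 49)/(-3 - 8))*N(-5, A(5)) = ((-44 - 49)/(-3 - 8))*(-18 + (-5)**2 + 8*5) = (-93/(-11))*(-18 + 25 + 40) = -93*(-1/11)*47 = (93/11)*47 = 4371/11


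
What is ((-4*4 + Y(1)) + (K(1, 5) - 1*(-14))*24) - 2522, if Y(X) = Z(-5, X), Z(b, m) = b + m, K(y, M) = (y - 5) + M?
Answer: -2182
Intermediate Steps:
K(y, M) = -5 + M + y (K(y, M) = (-5 + y) + M = -5 + M + y)
Y(X) = -5 + X
((-4*4 + Y(1)) + (K(1, 5) - 1*(-14))*24) - 2522 = ((-4*4 + (-5 + 1)) + ((-5 + 5 + 1) - 1*(-14))*24) - 2522 = ((-16 - 4) + (1 + 14)*24) - 2522 = (-20 + 15*24) - 2522 = (-20 + 360) - 2522 = 340 - 2522 = -2182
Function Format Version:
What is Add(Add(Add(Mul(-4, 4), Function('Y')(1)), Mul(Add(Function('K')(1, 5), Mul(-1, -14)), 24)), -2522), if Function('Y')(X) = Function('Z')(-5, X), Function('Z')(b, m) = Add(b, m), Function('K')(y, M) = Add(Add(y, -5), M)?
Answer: -2182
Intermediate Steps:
Function('K')(y, M) = Add(-5, M, y) (Function('K')(y, M) = Add(Add(-5, y), M) = Add(-5, M, y))
Function('Y')(X) = Add(-5, X)
Add(Add(Add(Mul(-4, 4), Function('Y')(1)), Mul(Add(Function('K')(1, 5), Mul(-1, -14)), 24)), -2522) = Add(Add(Add(Mul(-4, 4), Add(-5, 1)), Mul(Add(Add(-5, 5, 1), Mul(-1, -14)), 24)), -2522) = Add(Add(Add(-16, -4), Mul(Add(1, 14), 24)), -2522) = Add(Add(-20, Mul(15, 24)), -2522) = Add(Add(-20, 360), -2522) = Add(340, -2522) = -2182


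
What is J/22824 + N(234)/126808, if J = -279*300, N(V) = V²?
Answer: -16257081/5024767 ≈ -3.2354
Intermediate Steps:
J = -83700
J/22824 + N(234)/126808 = -83700/22824 + 234²/126808 = -83700*1/22824 + 54756*(1/126808) = -2325/634 + 13689/31702 = -16257081/5024767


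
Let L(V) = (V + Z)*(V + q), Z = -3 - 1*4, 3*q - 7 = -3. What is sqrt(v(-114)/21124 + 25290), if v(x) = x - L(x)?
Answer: 2*sqrt(1586910767970)/15843 ≈ 159.03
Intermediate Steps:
q = 4/3 (q = 7/3 + (1/3)*(-3) = 7/3 - 1 = 4/3 ≈ 1.3333)
Z = -7 (Z = -3 - 4 = -7)
L(V) = (-7 + V)*(4/3 + V) (L(V) = (V - 7)*(V + 4/3) = (-7 + V)*(4/3 + V))
v(x) = 28/3 - x**2 + 20*x/3 (v(x) = x - (-28/3 + x**2 - 17*x/3) = x + (28/3 - x**2 + 17*x/3) = 28/3 - x**2 + 20*x/3)
sqrt(v(-114)/21124 + 25290) = sqrt((28/3 - 1*(-114)**2 + (20/3)*(-114))/21124 + 25290) = sqrt((28/3 - 1*12996 - 760)*(1/21124) + 25290) = sqrt((28/3 - 12996 - 760)*(1/21124) + 25290) = sqrt(-41240/3*1/21124 + 25290) = sqrt(-10310/15843 + 25290) = sqrt(400659160/15843) = 2*sqrt(1586910767970)/15843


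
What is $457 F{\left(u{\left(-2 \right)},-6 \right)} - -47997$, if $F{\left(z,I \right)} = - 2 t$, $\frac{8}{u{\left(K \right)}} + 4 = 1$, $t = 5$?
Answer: $43427$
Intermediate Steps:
$u{\left(K \right)} = - \frac{8}{3}$ ($u{\left(K \right)} = \frac{8}{-4 + 1} = \frac{8}{-3} = 8 \left(- \frac{1}{3}\right) = - \frac{8}{3}$)
$F{\left(z,I \right)} = -10$ ($F{\left(z,I \right)} = \left(-2\right) 5 = -10$)
$457 F{\left(u{\left(-2 \right)},-6 \right)} - -47997 = 457 \left(-10\right) - -47997 = -4570 + 47997 = 43427$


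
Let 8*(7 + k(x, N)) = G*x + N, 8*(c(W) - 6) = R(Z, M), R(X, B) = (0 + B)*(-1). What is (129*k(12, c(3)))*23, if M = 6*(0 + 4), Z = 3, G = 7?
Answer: 91977/8 ≈ 11497.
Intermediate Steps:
M = 24 (M = 6*4 = 24)
R(X, B) = -B (R(X, B) = B*(-1) = -B)
c(W) = 3 (c(W) = 6 + (-1*24)/8 = 6 + (1/8)*(-24) = 6 - 3 = 3)
k(x, N) = -7 + N/8 + 7*x/8 (k(x, N) = -7 + (7*x + N)/8 = -7 + (N + 7*x)/8 = -7 + (N/8 + 7*x/8) = -7 + N/8 + 7*x/8)
(129*k(12, c(3)))*23 = (129*(-7 + (1/8)*3 + (7/8)*12))*23 = (129*(-7 + 3/8 + 21/2))*23 = (129*(31/8))*23 = (3999/8)*23 = 91977/8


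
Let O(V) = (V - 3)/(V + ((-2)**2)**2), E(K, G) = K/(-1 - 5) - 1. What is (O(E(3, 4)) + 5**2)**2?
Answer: 512656/841 ≈ 609.58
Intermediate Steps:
E(K, G) = -1 - K/6 (E(K, G) = K/(-6) - 1 = -K/6 - 1 = -1 - K/6)
O(V) = (-3 + V)/(16 + V) (O(V) = (-3 + V)/(V + 4**2) = (-3 + V)/(V + 16) = (-3 + V)/(16 + V))
(O(E(3, 4)) + 5**2)**2 = ((-3 + (-1 - 1/6*3))/(16 + (-1 - 1/6*3)) + 5**2)**2 = ((-3 + (-1 - 1/2))/(16 + (-1 - 1/2)) + 25)**2 = ((-3 - 3/2)/(16 - 3/2) + 25)**2 = (-9/2/(29/2) + 25)**2 = ((2/29)*(-9/2) + 25)**2 = (-9/29 + 25)**2 = (716/29)**2 = 512656/841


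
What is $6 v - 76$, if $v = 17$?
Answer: $26$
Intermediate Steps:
$6 v - 76 = 6 \cdot 17 - 76 = 102 - 76 = 26$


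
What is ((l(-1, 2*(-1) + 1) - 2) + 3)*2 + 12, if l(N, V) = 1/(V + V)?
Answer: 13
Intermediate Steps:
l(N, V) = 1/(2*V)
((l(-1, 2*(-1) + 1) - 2) + 3)*2 + 12 = ((1/(2*(2*(-1) + 1)) - 2) + 3)*2 + 12 = ((1/(2*(-2 + 1)) - 2) + 3)*2 + 12 = (((1/2)/(-1) - 2) + 3)*2 + 12 = (((1/2)*(-1) - 2) + 3)*2 + 12 = ((-1/2 - 2) + 3)*2 + 12 = (-5/2 + 3)*2 + 12 = (1/2)*2 + 12 = 1 + 12 = 13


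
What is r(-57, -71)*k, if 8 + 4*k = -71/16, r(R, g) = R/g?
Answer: -11343/4544 ≈ -2.4963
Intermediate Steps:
k = -199/64 (k = -2 + (-71/16)/4 = -2 + (-71*1/16)/4 = -2 + (¼)*(-71/16) = -2 - 71/64 = -199/64 ≈ -3.1094)
r(-57, -71)*k = -57/(-71)*(-199/64) = -57*(-1/71)*(-199/64) = (57/71)*(-199/64) = -11343/4544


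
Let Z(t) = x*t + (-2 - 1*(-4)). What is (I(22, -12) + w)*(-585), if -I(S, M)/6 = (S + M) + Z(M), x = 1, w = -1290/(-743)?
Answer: -754650/743 ≈ -1015.7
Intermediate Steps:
w = 1290/743 (w = -1290*(-1/743) = 1290/743 ≈ 1.7362)
Z(t) = 2 + t (Z(t) = 1*t + (-2 - 1*(-4)) = t + (-2 + 4) = t + 2 = 2 + t)
I(S, M) = -12 - 12*M - 6*S (I(S, M) = -6*((S + M) + (2 + M)) = -6*((M + S) + (2 + M)) = -6*(2 + S + 2*M) = -12 - 12*M - 6*S)
(I(22, -12) + w)*(-585) = ((-12 - 12*(-12) - 6*22) + 1290/743)*(-585) = ((-12 + 144 - 132) + 1290/743)*(-585) = (0 + 1290/743)*(-585) = (1290/743)*(-585) = -754650/743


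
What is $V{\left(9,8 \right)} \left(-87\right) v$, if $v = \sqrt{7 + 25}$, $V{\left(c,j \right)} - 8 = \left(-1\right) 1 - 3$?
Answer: $- 1392 \sqrt{2} \approx -1968.6$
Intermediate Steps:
$V{\left(c,j \right)} = 4$ ($V{\left(c,j \right)} = 8 - 4 = 4$)
$v = 4 \sqrt{2}$ ($v = \sqrt{32} = 4 \sqrt{2} \approx 5.6569$)
$V{\left(9,8 \right)} \left(-87\right) v = 4 \left(-87\right) 4 \sqrt{2} = - 348 \cdot 4 \sqrt{2} = - 1392 \sqrt{2}$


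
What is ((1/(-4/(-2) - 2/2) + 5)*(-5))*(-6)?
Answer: 180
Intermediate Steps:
((1/(-4/(-2) - 2/2) + 5)*(-5))*(-6) = ((1/(-4*(-½) - 2*½) + 5)*(-5))*(-6) = ((1/(2 - 1) + 5)*(-5))*(-6) = ((1/1 + 5)*(-5))*(-6) = ((1 + 5)*(-5))*(-6) = (6*(-5))*(-6) = -30*(-6) = 180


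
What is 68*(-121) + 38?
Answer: -8190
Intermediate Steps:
68*(-121) + 38 = -8228 + 38 = -8190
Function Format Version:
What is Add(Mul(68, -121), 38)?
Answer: -8190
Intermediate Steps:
Add(Mul(68, -121), 38) = Add(-8228, 38) = -8190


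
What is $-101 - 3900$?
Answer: $-4001$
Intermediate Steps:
$-101 - 3900 = -4001$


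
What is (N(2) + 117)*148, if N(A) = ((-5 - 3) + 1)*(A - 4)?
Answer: 19388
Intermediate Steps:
N(A) = 28 - 7*A (N(A) = (-8 + 1)*(-4 + A) = -7*(-4 + A) = 28 - 7*A)
(N(2) + 117)*148 = ((28 - 7*2) + 117)*148 = ((28 - 14) + 117)*148 = (14 + 117)*148 = 131*148 = 19388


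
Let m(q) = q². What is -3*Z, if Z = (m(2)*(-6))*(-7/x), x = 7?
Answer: -72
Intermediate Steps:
Z = 24 (Z = (2²*(-6))*(-7/7) = (4*(-6))*(-7*⅐) = -24*(-1) = 24)
-3*Z = -3*24 = -72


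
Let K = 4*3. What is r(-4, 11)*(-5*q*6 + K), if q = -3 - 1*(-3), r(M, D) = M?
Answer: -48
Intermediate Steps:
q = 0 (q = -3 + 3 = 0)
K = 12
r(-4, 11)*(-5*q*6 + K) = -4*(-5*0*6 + 12) = -4*(0*6 + 12) = -4*(0 + 12) = -4*12 = -48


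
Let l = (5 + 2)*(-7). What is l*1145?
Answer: -56105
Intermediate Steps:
l = -49 (l = 7*(-7) = -49)
l*1145 = -49*1145 = -56105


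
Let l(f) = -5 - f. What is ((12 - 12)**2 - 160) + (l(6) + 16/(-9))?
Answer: -1555/9 ≈ -172.78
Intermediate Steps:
((12 - 12)**2 - 160) + (l(6) + 16/(-9)) = ((12 - 12)**2 - 160) + ((-5 - 1*6) + 16/(-9)) = (0**2 - 160) + ((-5 - 6) - 1/9*16) = (0 - 160) + (-11 - 16/9) = -160 - 115/9 = -1555/9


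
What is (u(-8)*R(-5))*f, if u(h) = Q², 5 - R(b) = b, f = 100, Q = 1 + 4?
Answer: 25000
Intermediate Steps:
Q = 5
R(b) = 5 - b
u(h) = 25 (u(h) = 5² = 25)
(u(-8)*R(-5))*f = (25*(5 - 1*(-5)))*100 = (25*(5 + 5))*100 = (25*10)*100 = 250*100 = 25000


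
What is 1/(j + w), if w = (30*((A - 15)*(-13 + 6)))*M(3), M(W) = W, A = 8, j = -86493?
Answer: -1/82083 ≈ -1.2183e-5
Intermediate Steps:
w = 4410 (w = (30*((8 - 15)*(-13 + 6)))*3 = (30*(-7*(-7)))*3 = (30*49)*3 = 1470*3 = 4410)
1/(j + w) = 1/(-86493 + 4410) = 1/(-82083) = -1/82083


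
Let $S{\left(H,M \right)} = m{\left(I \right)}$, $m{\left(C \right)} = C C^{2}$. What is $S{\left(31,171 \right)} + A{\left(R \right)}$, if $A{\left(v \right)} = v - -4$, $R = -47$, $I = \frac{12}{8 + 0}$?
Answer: $- \frac{317}{8} \approx -39.625$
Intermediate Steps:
$I = \frac{3}{2}$ ($I = \frac{12}{8} = 12 \cdot \frac{1}{8} = \frac{3}{2} \approx 1.5$)
$A{\left(v \right)} = 4 + v$ ($A{\left(v \right)} = v + 4 = 4 + v$)
$m{\left(C \right)} = C^{3}$
$S{\left(H,M \right)} = \frac{27}{8}$ ($S{\left(H,M \right)} = \left(\frac{3}{2}\right)^{3} = \frac{27}{8}$)
$S{\left(31,171 \right)} + A{\left(R \right)} = \frac{27}{8} + \left(4 - 47\right) = \frac{27}{8} - 43 = - \frac{317}{8}$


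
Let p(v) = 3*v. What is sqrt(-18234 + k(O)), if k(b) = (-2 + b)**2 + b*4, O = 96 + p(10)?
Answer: I*sqrt(2354) ≈ 48.518*I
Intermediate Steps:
O = 126 (O = 96 + 3*10 = 96 + 30 = 126)
k(b) = (-2 + b)**2 + 4*b
sqrt(-18234 + k(O)) = sqrt(-18234 + (4 + 126**2)) = sqrt(-18234 + (4 + 15876)) = sqrt(-18234 + 15880) = sqrt(-2354) = I*sqrt(2354)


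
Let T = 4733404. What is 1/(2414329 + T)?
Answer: 1/7147733 ≈ 1.3990e-7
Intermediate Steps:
1/(2414329 + T) = 1/(2414329 + 4733404) = 1/7147733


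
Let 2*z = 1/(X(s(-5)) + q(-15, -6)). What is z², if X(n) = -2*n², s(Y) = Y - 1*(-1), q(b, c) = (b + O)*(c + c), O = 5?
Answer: 1/30976 ≈ 3.2283e-5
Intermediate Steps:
q(b, c) = 2*c*(5 + b) (q(b, c) = (b + 5)*(c + c) = (5 + b)*(2*c) = 2*c*(5 + b))
s(Y) = 1 + Y (s(Y) = Y + 1 = 1 + Y)
z = 1/176 (z = 1/(2*(-2*(1 - 5)² + 2*(-6)*(5 - 15))) = 1/(2*(-2*(-4)² + 2*(-6)*(-10))) = 1/(2*(-2*16 + 120)) = 1/(2*(-32 + 120)) = (½)/88 = (½)*(1/88) = 1/176 ≈ 0.0056818)
z² = (1/176)² = 1/30976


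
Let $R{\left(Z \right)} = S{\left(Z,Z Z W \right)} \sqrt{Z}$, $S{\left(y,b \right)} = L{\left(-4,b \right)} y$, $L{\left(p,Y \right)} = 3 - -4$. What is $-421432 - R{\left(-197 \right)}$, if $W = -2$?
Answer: $-421432 + 1379 i \sqrt{197} \approx -4.2143 \cdot 10^{5} + 19355.0 i$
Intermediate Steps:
$L{\left(p,Y \right)} = 7$ ($L{\left(p,Y \right)} = 3 + 4 = 7$)
$S{\left(y,b \right)} = 7 y$
$R{\left(Z \right)} = 7 Z^{\frac{3}{2}}$ ($R{\left(Z \right)} = 7 Z \sqrt{Z} = 7 Z^{\frac{3}{2}}$)
$-421432 - R{\left(-197 \right)} = -421432 - 7 \left(-197\right)^{\frac{3}{2}} = -421432 - 7 \left(- 197 i \sqrt{197}\right) = -421432 - - 1379 i \sqrt{197} = -421432 + 1379 i \sqrt{197}$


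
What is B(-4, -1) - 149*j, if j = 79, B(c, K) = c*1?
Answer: -11775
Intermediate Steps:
B(c, K) = c
B(-4, -1) - 149*j = -4 - 149*79 = -4 - 11771 = -11775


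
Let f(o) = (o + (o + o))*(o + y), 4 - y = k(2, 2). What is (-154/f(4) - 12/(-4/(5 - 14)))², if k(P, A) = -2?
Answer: 2879809/3600 ≈ 799.95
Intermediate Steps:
y = 6 (y = 4 - 1*(-2) = 4 + 2 = 6)
f(o) = 3*o*(6 + o) (f(o) = (o + (o + o))*(o + 6) = (o + 2*o)*(6 + o) = (3*o)*(6 + o) = 3*o*(6 + o))
(-154/f(4) - 12/(-4/(5 - 14)))² = (-154*1/(12*(6 + 4)) - 12/(-4/(5 - 14)))² = (-154/(3*4*10) - 12/(-4/(-9)))² = (-154/120 - 12/((-⅑*(-4))))² = (-154*1/120 - 12/4/9)² = (-77/60 - 12*9/4)² = (-77/60 - 27)² = (-1697/60)² = 2879809/3600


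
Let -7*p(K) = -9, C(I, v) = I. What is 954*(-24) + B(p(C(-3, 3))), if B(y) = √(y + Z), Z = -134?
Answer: -22896 + I*√6503/7 ≈ -22896.0 + 11.52*I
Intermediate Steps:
p(K) = 9/7 (p(K) = -⅐*(-9) = 9/7)
B(y) = √(-134 + y) (B(y) = √(y - 134) = √(-134 + y))
954*(-24) + B(p(C(-3, 3))) = 954*(-24) + √(-134 + 9/7) = -22896 + √(-929/7) = -22896 + I*√6503/7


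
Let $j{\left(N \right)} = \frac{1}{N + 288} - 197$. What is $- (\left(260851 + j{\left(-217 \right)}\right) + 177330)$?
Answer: $- \frac{31096865}{71} \approx -4.3798 \cdot 10^{5}$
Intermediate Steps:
$j{\left(N \right)} = -197 + \frac{1}{288 + N}$ ($j{\left(N \right)} = \frac{1}{288 + N} - 197 = -197 + \frac{1}{288 + N}$)
$- (\left(260851 + j{\left(-217 \right)}\right) + 177330) = - (\left(260851 + \frac{-56735 - -42749}{288 - 217}\right) + 177330) = - (\left(260851 + \frac{-56735 + 42749}{71}\right) + 177330) = - (\left(260851 + \frac{1}{71} \left(-13986\right)\right) + 177330) = - (\left(260851 - \frac{13986}{71}\right) + 177330) = - (\frac{18506435}{71} + 177330) = \left(-1\right) \frac{31096865}{71} = - \frac{31096865}{71}$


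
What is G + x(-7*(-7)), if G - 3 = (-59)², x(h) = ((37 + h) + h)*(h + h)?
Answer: 16714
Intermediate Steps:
x(h) = 2*h*(37 + 2*h) (x(h) = (37 + 2*h)*(2*h) = 2*h*(37 + 2*h))
G = 3484 (G = 3 + (-59)² = 3 + 3481 = 3484)
G + x(-7*(-7)) = 3484 + 2*(-7*(-7))*(37 + 2*(-7*(-7))) = 3484 + 2*49*(37 + 2*49) = 3484 + 2*49*(37 + 98) = 3484 + 2*49*135 = 3484 + 13230 = 16714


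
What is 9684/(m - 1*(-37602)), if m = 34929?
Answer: 1076/8059 ≈ 0.13352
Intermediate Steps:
9684/(m - 1*(-37602)) = 9684/(34929 - 1*(-37602)) = 9684/(34929 + 37602) = 9684/72531 = 9684*(1/72531) = 1076/8059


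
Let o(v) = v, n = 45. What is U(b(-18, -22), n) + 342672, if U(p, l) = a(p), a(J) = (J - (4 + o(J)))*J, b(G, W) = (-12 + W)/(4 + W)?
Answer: 3083980/9 ≈ 3.4266e+5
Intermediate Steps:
b(G, W) = (-12 + W)/(4 + W)
a(J) = -4*J (a(J) = (J - (4 + J))*J = (J + (-4 - J))*J = -4*J)
U(p, l) = -4*p
U(b(-18, -22), n) + 342672 = -4*(-12 - 22)/(4 - 22) + 342672 = -4*(-34)/(-18) + 342672 = -(-2)*(-34)/9 + 342672 = -4*17/9 + 342672 = -68/9 + 342672 = 3083980/9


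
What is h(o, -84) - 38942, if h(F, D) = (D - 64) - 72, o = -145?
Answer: -39162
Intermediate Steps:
h(F, D) = -136 + D (h(F, D) = (-64 + D) - 72 = -136 + D)
h(o, -84) - 38942 = (-136 - 84) - 38942 = -220 - 38942 = -39162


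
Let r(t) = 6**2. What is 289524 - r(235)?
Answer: 289488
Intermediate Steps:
r(t) = 36
289524 - r(235) = 289524 - 1*36 = 289524 - 36 = 289488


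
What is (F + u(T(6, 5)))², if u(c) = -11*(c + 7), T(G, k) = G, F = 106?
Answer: 1369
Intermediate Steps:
u(c) = -77 - 11*c (u(c) = -11*(7 + c) = -77 - 11*c)
(F + u(T(6, 5)))² = (106 + (-77 - 11*6))² = (106 + (-77 - 66))² = (106 - 143)² = (-37)² = 1369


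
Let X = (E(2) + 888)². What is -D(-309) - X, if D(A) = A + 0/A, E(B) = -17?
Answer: -758332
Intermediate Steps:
D(A) = A (D(A) = A + 0 = A)
X = 758641 (X = (-17 + 888)² = 871² = 758641)
-D(-309) - X = -1*(-309) - 1*758641 = 309 - 758641 = -758332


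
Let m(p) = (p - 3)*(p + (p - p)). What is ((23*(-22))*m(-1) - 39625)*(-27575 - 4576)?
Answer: 1339056999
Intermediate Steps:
m(p) = p*(-3 + p) (m(p) = (-3 + p)*(p + 0) = (-3 + p)*p = p*(-3 + p))
((23*(-22))*m(-1) - 39625)*(-27575 - 4576) = ((23*(-22))*(-(-3 - 1)) - 39625)*(-27575 - 4576) = (-(-506)*(-4) - 39625)*(-32151) = (-506*4 - 39625)*(-32151) = (-2024 - 39625)*(-32151) = -41649*(-32151) = 1339056999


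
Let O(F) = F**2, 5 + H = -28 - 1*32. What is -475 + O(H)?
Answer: 3750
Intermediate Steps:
H = -65 (H = -5 + (-28 - 1*32) = -5 + (-28 - 32) = -5 - 60 = -65)
-475 + O(H) = -475 + (-65)**2 = -475 + 4225 = 3750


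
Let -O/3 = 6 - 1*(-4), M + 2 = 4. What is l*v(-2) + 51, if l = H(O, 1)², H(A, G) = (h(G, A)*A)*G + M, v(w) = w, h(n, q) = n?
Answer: -1517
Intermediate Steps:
M = 2 (M = -2 + 4 = 2)
O = -30 (O = -3*(6 - 1*(-4)) = -3*(6 + 4) = -3*10 = -30)
H(A, G) = 2 + A*G² (H(A, G) = (G*A)*G + 2 = (A*G)*G + 2 = A*G² + 2 = 2 + A*G²)
l = 784 (l = (2 - 30*1²)² = (2 - 30*1)² = (2 - 30)² = (-28)² = 784)
l*v(-2) + 51 = 784*(-2) + 51 = -1568 + 51 = -1517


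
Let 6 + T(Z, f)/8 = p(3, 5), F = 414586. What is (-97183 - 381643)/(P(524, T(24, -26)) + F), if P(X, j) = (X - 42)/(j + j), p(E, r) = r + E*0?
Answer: -3830608/3316447 ≈ -1.1550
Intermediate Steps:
p(E, r) = r (p(E, r) = r + 0 = r)
T(Z, f) = -8 (T(Z, f) = -48 + 8*5 = -48 + 40 = -8)
P(X, j) = (-42 + X)/(2*j) (P(X, j) = (-42 + X)/((2*j)) = (-42 + X)*(1/(2*j)) = (-42 + X)/(2*j))
(-97183 - 381643)/(P(524, T(24, -26)) + F) = (-97183 - 381643)/((½)*(-42 + 524)/(-8) + 414586) = -478826/((½)*(-⅛)*482 + 414586) = -478826/(-241/8 + 414586) = -478826/3316447/8 = -478826*8/3316447 = -3830608/3316447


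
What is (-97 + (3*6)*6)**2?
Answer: 121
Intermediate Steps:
(-97 + (3*6)*6)**2 = (-97 + 18*6)**2 = (-97 + 108)**2 = 11**2 = 121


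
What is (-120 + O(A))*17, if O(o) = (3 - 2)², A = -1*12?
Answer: -2023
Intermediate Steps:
A = -12
O(o) = 1 (O(o) = 1² = 1)
(-120 + O(A))*17 = (-120 + 1)*17 = -119*17 = -2023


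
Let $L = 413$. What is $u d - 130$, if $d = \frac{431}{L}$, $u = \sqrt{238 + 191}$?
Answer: $-130 + \frac{431 \sqrt{429}}{413} \approx -108.39$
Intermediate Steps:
$u = \sqrt{429} \approx 20.712$
$d = \frac{431}{413} \approx 1.0436$
$u d - 130 = \sqrt{429} \cdot \frac{431}{413} - 130 = \frac{431 \sqrt{429}}{413} + \left(-166 + 36\right) = \frac{431 \sqrt{429}}{413} - 130 = -130 + \frac{431 \sqrt{429}}{413}$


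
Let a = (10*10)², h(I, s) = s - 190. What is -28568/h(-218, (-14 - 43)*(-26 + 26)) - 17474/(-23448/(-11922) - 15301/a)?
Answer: -32860855074708/824306735 ≈ -39865.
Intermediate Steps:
h(I, s) = -190 + s
a = 10000 (a = 100² = 10000)
-28568/h(-218, (-14 - 43)*(-26 + 26)) - 17474/(-23448/(-11922) - 15301/a) = -28568/(-190 + (-14 - 43)*(-26 + 26)) - 17474/(-23448/(-11922) - 15301/10000) = -28568/(-190 - 57*0) - 17474/(-23448*(-1/11922) - 15301*1/10000) = -28568/(-190 + 0) - 17474/(3908/1987 - 15301/10000) = -28568/(-190) - 17474/8676913/19870000 = -28568*(-1/190) - 17474*19870000/8676913 = 14284/95 - 347208380000/8676913 = -32860855074708/824306735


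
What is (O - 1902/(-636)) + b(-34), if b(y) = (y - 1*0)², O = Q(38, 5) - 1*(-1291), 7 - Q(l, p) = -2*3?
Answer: 261077/106 ≈ 2463.0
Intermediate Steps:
Q(l, p) = 13 (Q(l, p) = 7 - (-2)*3 = 7 - 1*(-6) = 7 + 6 = 13)
O = 1304 (O = 13 - 1*(-1291) = 13 + 1291 = 1304)
b(y) = y² (b(y) = (y + 0)² = y²)
(O - 1902/(-636)) + b(-34) = (1304 - 1902/(-636)) + (-34)² = (1304 - 1902*(-1/636)) + 1156 = (1304 + 317/106) + 1156 = 138541/106 + 1156 = 261077/106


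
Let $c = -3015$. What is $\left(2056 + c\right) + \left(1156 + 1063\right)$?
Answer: $1260$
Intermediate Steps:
$\left(2056 + c\right) + \left(1156 + 1063\right) = \left(2056 - 3015\right) + \left(1156 + 1063\right) = -959 + 2219 = 1260$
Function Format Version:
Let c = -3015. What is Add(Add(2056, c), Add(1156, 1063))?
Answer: 1260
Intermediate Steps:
Add(Add(2056, c), Add(1156, 1063)) = Add(Add(2056, -3015), Add(1156, 1063)) = Add(-959, 2219) = 1260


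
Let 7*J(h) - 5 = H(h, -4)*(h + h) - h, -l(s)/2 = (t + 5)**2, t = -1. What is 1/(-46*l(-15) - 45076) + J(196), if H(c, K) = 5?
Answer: 77135469/305228 ≈ 252.71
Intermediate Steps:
l(s) = -32 (l(s) = -2*(-1 + 5)**2 = -2*4**2 = -2*16 = -32)
J(h) = 5/7 + 9*h/7 (J(h) = 5/7 + (5*(h + h) - h)/7 = 5/7 + (5*(2*h) - h)/7 = 5/7 + (10*h - h)/7 = 5/7 + (9*h)/7 = 5/7 + 9*h/7)
1/(-46*l(-15) - 45076) + J(196) = 1/(-46*(-32) - 45076) + (5/7 + (9/7)*196) = 1/(1472 - 45076) + (5/7 + 252) = 1/(-43604) + 1769/7 = -1/43604 + 1769/7 = 77135469/305228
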